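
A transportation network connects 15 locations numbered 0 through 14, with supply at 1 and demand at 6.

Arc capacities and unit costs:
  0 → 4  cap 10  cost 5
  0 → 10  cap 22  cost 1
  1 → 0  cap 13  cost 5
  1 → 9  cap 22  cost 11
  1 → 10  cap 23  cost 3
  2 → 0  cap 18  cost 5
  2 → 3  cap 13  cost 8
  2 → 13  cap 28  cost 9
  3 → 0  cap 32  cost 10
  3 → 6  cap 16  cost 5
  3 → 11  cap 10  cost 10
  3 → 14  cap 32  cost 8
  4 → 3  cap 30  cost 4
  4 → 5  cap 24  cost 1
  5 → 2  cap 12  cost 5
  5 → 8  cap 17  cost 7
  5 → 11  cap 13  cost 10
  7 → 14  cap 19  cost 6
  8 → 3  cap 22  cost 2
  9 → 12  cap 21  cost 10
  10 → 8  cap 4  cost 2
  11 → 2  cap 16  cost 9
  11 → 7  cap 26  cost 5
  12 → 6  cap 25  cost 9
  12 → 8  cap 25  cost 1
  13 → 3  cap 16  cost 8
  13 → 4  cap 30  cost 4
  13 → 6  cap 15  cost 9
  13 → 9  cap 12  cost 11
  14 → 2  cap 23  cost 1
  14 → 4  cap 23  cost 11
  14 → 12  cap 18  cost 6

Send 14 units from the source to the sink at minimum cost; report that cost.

Minimum cost for 14 units: 238

shortest-cost path #1: 1→10→8→3→6 push 4 @ unit cost 12 (adds 48)
shortest-cost path #2: 1→0→4→3→6 push 10 @ unit cost 19 (adds 190)
total cost = 238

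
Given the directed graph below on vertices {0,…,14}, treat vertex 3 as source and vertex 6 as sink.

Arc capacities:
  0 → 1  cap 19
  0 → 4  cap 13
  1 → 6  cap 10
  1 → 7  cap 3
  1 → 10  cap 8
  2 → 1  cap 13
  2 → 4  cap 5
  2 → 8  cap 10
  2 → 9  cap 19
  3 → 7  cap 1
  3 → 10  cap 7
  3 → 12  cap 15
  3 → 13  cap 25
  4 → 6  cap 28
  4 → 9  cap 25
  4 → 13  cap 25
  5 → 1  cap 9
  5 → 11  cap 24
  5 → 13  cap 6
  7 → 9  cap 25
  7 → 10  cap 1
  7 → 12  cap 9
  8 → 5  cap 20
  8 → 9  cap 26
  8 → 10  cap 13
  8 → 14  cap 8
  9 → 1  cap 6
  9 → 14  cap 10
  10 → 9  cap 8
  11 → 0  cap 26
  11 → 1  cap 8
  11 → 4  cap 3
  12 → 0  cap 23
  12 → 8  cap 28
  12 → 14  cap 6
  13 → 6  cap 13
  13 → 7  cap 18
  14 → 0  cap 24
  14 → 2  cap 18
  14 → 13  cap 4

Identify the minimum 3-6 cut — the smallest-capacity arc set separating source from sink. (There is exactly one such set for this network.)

Min-cut arcs: {(0,4), (1,6), (2,4), (11,4), (13,6)} (total capacity 44)

augment #1: 3→13→6 push 13
augment #2: 3→7→9→1→6 push 1
augment #3: 3→10→9→1→6 push 5
augment #4: 3→12→0→1→6 push 4
augment #5: 3→12→0→4→6 push 11
augment #6: 3→10→9→14→0→4→6 push 2
augment #7: 3→13→7→9→14→2→4→6 push 5
augment #8: 3→13→7→12→8→5→11→4→6 push 3
max flow = 44; residual-reachable set from 3 gives S-side
cut edges (S→T): {(0,4), (1,6), (2,4), (11,4), (13,6)} total cap 44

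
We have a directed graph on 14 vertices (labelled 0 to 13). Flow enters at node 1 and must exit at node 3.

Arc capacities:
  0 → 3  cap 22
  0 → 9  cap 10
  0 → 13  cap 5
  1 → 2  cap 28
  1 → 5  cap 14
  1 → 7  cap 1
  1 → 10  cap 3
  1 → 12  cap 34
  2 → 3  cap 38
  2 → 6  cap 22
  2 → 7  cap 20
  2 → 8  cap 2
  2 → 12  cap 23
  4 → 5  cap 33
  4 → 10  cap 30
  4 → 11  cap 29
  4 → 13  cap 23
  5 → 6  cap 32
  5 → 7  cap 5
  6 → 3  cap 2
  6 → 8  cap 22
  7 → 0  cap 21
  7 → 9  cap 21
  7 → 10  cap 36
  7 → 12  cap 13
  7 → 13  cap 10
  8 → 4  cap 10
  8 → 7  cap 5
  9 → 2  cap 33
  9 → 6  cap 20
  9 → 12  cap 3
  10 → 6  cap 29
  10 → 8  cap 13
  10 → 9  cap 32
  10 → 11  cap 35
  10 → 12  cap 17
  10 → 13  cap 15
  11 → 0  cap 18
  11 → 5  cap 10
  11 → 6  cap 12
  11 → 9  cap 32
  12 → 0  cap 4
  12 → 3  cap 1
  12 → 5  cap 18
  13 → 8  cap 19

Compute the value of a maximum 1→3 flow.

Maximum flow value: 59

augment #1: 1→2→3 bottleneck 28, total now 28
augment #2: 1→12→3 bottleneck 1, total now 29
augment #3: 1→5→6→3 bottleneck 2, total now 31
augment #4: 1→7→0→3 bottleneck 1, total now 32
augment #5: 1→12→0→3 bottleneck 4, total now 36
augment #6: 1→5→7→0→3 bottleneck 5, total now 41
augment #7: 1→10→9→2→3 bottleneck 3, total now 44
augment #8: 1→5→6→8→7→0→3 bottleneck 5, total now 49
augment #9: 1→5→6→8→4→11→0→3 bottleneck 2, total now 51
augment #10: 1→12→5→6→8→4→11→0→3 bottleneck 5, total now 56
augment #11: 1→12→5→6→8→4→10→9→2→3 bottleneck 3, total now 59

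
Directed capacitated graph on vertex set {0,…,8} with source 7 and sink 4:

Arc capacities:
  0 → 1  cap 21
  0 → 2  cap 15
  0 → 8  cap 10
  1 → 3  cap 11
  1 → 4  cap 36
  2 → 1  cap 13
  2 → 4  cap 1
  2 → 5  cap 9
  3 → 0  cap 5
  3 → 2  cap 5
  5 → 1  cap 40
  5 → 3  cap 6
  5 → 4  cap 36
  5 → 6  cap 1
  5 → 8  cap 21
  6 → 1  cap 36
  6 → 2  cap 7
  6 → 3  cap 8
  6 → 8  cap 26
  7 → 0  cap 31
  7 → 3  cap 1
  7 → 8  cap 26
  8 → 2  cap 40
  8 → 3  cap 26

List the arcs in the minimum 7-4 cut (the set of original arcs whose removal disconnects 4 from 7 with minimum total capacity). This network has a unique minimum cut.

augment #1: 7→0→1→4 push 21
augment #2: 7→0→2→4 push 1
augment #3: 7→0→2→1→4 push 9
augment #4: 7→3→2→1→4 push 1
augment #5: 7→8→2→1→4 push 3
augment #6: 7→8→2→5→4 push 9
max flow = 44; residual-reachable set from 7 gives S-side
cut edges (S→T): {(0,1), (2,1), (2,4), (2,5)} total cap 44

Min-cut arcs: {(0,1), (2,1), (2,4), (2,5)} (total capacity 44)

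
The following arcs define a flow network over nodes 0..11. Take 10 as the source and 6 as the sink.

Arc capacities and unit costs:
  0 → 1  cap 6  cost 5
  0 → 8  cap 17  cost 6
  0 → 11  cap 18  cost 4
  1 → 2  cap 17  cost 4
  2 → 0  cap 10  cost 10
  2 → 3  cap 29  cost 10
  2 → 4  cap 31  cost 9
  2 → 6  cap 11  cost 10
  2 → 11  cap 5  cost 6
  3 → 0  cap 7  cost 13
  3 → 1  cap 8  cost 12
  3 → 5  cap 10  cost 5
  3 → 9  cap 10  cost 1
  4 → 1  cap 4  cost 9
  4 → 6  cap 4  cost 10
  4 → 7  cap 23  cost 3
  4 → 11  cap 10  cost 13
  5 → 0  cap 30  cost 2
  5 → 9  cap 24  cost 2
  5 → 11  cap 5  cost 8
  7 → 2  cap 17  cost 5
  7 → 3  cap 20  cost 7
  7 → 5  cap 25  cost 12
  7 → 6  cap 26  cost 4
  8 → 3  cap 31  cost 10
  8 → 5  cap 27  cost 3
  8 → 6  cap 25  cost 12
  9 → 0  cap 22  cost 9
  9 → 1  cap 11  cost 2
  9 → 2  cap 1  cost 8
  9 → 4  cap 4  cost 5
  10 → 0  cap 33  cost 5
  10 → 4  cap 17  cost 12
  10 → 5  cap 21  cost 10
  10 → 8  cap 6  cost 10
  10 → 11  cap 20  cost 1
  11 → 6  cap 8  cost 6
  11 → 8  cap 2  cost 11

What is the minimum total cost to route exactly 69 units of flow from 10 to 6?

shortest-cost path #1: 10→11→6 push 8 @ unit cost 7 (adds 56)
shortest-cost path #2: 10→4→7→6 push 17 @ unit cost 19 (adds 323)
shortest-cost path #3: 10→8→6 push 6 @ unit cost 22 (adds 132)
shortest-cost path #4: 10→0→8→6 push 17 @ unit cost 23 (adds 391)
shortest-cost path #5: 10→0→1→2→6 push 6 @ unit cost 24 (adds 144)
shortest-cost path #6: 10→11→8→6 push 2 @ unit cost 24 (adds 48)
shortest-cost path #7: 10→5→9→4→7→6 push 4 @ unit cost 24 (adds 96)
shortest-cost path #8: 10→5→9→1→2→6 push 5 @ unit cost 28 (adds 140)
shortest-cost path #9: 10→5→9→1→2→4→7→6 push 2 @ unit cost 34 (adds 68)
shortest-cost path #10: 10→5→9→1→2→4→6 push 2 @ unit cost 37 (adds 74)
total cost = 1472

Minimum cost for 69 units: 1472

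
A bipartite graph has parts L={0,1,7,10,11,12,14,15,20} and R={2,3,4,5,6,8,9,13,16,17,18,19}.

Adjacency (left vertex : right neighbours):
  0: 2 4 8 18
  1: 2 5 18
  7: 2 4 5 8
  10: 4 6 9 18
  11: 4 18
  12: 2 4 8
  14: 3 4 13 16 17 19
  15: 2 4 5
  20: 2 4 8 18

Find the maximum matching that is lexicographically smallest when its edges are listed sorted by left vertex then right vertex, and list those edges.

|M| = 7 (so the lex-smallest maximum matching has 7 edges)
process left vertices in ascending order; for each, take the smallest-labelled available neighbour that still permits 7 edges overall, or leave it unmatched if none does
lex-smallest matching: {0-2, 1-5, 7-4, 10-6, 11-18, 12-8, 14-3}

Lex-smallest maximum matching: {(0,2), (1,5), (7,4), (10,6), (11,18), (12,8), (14,3)}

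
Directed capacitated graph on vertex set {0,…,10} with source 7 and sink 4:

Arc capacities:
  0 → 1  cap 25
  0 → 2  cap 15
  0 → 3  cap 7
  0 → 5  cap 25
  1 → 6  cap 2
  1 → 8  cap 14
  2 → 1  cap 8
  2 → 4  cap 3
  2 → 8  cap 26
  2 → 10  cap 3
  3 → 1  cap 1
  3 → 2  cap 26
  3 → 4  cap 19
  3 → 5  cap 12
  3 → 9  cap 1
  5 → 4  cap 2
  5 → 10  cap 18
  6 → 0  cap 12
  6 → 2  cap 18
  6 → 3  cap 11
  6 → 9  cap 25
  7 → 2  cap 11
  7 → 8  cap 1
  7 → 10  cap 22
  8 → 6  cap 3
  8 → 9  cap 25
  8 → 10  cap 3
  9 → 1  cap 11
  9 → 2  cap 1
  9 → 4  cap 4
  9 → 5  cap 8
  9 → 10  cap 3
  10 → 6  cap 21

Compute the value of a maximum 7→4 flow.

Maximum flow value: 27

augment #1: 7→2→4 bottleneck 3, total now 3
augment #2: 7→8→9→4 bottleneck 1, total now 4
augment #3: 7→2→8→9→4 bottleneck 3, total now 7
augment #4: 7→10→6→3→4 bottleneck 11, total now 18
augment #5: 7→2→8→9→5→4 bottleneck 2, total now 20
augment #6: 7→10→6→0→3→4 bottleneck 7, total now 27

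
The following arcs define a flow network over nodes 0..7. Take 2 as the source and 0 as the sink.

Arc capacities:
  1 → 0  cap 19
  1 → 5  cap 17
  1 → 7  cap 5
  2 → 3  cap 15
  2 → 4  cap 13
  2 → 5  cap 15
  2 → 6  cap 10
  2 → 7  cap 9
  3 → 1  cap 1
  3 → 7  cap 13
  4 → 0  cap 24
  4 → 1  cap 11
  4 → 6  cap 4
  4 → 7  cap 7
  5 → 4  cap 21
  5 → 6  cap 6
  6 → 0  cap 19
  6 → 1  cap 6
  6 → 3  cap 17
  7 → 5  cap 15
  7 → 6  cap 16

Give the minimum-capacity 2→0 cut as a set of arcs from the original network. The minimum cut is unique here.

augment #1: 2→4→0 push 13
augment #2: 2→6→0 push 10
augment #3: 2→3→1→0 push 1
augment #4: 2→5→4→0 push 11
augment #5: 2→5→6→0 push 4
augment #6: 2→7→6→0 push 5
augment #7: 2→7→6→1→0 push 4
augment #8: 2→3→7→6→1→0 push 2
augment #9: 2→3→7→5→4→1→0 push 10
max flow = 60; residual-reachable set from 2 gives S-side
cut edges (S→T): {(2,4), (3,1), (5,4), (6,0), (6,1)} total cap 60

Min-cut arcs: {(2,4), (3,1), (5,4), (6,0), (6,1)} (total capacity 60)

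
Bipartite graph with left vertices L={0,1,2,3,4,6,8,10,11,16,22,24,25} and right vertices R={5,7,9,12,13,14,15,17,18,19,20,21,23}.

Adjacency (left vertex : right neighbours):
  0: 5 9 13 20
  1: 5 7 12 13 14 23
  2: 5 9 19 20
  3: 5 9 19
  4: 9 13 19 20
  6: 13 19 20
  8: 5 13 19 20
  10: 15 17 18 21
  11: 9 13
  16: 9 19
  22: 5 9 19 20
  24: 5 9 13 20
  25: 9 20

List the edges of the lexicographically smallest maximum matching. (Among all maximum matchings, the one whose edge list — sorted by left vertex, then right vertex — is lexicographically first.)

|M| = 7 (so the lex-smallest maximum matching has 7 edges)
process left vertices in ascending order; for each, take the smallest-labelled available neighbour that still permits 7 edges overall, or leave it unmatched if none does
lex-smallest matching: {0-5, 1-7, 2-9, 3-19, 4-13, 6-20, 10-15}

Lex-smallest maximum matching: {(0,5), (1,7), (2,9), (3,19), (4,13), (6,20), (10,15)}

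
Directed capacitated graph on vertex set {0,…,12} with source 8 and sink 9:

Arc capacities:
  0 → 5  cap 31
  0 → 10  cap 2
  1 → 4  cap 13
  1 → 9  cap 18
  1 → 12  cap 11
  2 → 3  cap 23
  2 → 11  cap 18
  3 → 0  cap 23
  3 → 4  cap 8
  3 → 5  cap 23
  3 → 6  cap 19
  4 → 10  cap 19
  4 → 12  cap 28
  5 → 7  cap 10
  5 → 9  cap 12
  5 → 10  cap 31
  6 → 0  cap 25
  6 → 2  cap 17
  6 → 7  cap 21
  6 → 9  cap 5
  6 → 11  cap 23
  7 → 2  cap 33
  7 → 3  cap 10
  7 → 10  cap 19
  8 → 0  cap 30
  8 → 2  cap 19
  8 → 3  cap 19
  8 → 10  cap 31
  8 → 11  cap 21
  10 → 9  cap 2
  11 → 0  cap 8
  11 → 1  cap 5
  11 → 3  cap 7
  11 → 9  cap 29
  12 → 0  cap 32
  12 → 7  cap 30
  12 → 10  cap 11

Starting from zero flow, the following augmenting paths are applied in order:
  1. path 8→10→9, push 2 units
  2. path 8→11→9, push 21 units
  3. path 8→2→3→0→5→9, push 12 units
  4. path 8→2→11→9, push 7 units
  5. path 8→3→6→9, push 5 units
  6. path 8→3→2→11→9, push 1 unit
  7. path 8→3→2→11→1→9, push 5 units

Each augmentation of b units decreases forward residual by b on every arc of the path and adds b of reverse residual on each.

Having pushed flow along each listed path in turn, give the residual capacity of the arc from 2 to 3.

after path 1 (8→10→9, push 2): res(2,3)=23
after path 2 (8→11→9, push 21): res(2,3)=23
after path 3 (8→2→3→0→5→9, push 12): res(2,3)=11
after path 4 (8→2→11→9, push 7): res(2,3)=11
after path 5 (8→3→6→9, push 5): res(2,3)=11
after path 6 (8→3→2→11→9, push 1): res(2,3)=12
after path 7 (8→3→2→11→1→9, push 5): res(2,3)=17

Residual capacity of (2,3): 17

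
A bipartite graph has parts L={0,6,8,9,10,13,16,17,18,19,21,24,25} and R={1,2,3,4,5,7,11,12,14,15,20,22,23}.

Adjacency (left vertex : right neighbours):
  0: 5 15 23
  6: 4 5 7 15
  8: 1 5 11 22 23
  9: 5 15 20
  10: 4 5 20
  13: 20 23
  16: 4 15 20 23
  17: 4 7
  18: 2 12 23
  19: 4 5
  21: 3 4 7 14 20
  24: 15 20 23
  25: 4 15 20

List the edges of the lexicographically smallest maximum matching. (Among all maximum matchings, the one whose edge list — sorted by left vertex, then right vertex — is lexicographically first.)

|M| = 9 (so the lex-smallest maximum matching has 9 edges)
process left vertices in ascending order; for each, take the smallest-labelled available neighbour that still permits 9 edges overall, or leave it unmatched if none does
lex-smallest matching: {0-5, 6-4, 8-1, 9-15, 10-20, 13-23, 17-7, 18-2, 21-3}

Lex-smallest maximum matching: {(0,5), (6,4), (8,1), (9,15), (10,20), (13,23), (17,7), (18,2), (21,3)}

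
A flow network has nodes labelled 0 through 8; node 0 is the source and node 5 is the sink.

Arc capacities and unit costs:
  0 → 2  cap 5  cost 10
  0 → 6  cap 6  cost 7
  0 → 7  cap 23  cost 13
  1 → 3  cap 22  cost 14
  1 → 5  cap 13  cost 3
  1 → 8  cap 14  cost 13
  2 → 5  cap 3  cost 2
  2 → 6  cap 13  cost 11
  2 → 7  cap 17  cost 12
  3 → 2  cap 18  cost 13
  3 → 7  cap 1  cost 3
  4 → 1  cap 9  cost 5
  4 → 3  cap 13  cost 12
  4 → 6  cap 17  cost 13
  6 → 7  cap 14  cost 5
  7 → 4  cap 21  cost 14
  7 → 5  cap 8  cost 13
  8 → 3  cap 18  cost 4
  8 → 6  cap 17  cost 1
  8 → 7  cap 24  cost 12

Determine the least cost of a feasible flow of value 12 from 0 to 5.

Minimum cost for 12 units: 273

shortest-cost path #1: 0→2→5 push 3 @ unit cost 12 (adds 36)
shortest-cost path #2: 0→6→7→5 push 6 @ unit cost 25 (adds 150)
shortest-cost path #3: 0→7→5 push 2 @ unit cost 26 (adds 52)
shortest-cost path #4: 0→7→4→1→5 push 1 @ unit cost 35 (adds 35)
total cost = 273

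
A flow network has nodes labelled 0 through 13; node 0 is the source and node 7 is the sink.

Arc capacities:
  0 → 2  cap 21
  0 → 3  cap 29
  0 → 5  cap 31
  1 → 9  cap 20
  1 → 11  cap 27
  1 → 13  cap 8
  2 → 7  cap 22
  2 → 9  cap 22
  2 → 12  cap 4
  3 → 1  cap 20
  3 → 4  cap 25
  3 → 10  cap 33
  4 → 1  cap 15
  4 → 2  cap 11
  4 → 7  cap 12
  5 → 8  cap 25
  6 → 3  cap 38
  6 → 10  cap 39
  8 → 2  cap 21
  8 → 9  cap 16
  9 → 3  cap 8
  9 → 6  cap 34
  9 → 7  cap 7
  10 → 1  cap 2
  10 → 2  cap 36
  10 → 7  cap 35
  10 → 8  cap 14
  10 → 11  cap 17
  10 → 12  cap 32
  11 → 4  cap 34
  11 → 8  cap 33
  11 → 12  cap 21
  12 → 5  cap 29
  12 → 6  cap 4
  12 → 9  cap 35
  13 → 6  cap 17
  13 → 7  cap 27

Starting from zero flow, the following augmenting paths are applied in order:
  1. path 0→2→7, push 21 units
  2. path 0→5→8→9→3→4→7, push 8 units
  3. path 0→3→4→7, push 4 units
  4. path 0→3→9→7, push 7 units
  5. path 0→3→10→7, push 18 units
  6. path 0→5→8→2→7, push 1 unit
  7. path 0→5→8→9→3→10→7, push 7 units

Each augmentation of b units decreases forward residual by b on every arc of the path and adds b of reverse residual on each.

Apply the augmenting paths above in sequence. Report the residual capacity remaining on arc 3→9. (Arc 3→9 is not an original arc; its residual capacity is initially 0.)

Residual capacity of (3,9): 8

after path 1 (0→2→7, push 21): res(3,9)=0
after path 2 (0→5→8→9→3→4→7, push 8): res(3,9)=8
after path 3 (0→3→4→7, push 4): res(3,9)=8
after path 4 (0→3→9→7, push 7): res(3,9)=1
after path 5 (0→3→10→7, push 18): res(3,9)=1
after path 6 (0→5→8→2→7, push 1): res(3,9)=1
after path 7 (0→5→8→9→3→10→7, push 7): res(3,9)=8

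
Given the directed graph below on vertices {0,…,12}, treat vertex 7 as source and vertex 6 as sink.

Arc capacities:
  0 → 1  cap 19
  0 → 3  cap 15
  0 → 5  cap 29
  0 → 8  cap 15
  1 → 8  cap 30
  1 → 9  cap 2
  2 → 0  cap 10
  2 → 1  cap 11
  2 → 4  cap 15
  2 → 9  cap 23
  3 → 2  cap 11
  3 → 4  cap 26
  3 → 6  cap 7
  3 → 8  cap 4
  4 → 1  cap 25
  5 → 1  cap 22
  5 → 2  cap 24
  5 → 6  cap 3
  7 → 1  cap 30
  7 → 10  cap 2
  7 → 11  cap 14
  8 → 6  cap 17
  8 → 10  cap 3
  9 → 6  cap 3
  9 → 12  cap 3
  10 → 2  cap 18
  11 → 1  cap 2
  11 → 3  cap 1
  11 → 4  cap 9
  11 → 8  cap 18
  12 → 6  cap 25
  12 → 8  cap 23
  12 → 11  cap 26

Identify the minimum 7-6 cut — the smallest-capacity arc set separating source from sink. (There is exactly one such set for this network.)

augment #1: 7→1→8→6 push 17
augment #2: 7→1→9→6 push 2
augment #3: 7→11→3→6 push 1
augment #4: 7→10→2→9→6 push 1
augment #5: 7→10→2→0→3→6 push 1
augment #6: 7→1→8→10→2→0→3→6 push 3
max flow = 25; residual-reachable set from 7 gives S-side
cut edges (S→T): {(1,9), (7,10), (8,6), (8,10), (11,3)} total cap 25

Min-cut arcs: {(1,9), (7,10), (8,6), (8,10), (11,3)} (total capacity 25)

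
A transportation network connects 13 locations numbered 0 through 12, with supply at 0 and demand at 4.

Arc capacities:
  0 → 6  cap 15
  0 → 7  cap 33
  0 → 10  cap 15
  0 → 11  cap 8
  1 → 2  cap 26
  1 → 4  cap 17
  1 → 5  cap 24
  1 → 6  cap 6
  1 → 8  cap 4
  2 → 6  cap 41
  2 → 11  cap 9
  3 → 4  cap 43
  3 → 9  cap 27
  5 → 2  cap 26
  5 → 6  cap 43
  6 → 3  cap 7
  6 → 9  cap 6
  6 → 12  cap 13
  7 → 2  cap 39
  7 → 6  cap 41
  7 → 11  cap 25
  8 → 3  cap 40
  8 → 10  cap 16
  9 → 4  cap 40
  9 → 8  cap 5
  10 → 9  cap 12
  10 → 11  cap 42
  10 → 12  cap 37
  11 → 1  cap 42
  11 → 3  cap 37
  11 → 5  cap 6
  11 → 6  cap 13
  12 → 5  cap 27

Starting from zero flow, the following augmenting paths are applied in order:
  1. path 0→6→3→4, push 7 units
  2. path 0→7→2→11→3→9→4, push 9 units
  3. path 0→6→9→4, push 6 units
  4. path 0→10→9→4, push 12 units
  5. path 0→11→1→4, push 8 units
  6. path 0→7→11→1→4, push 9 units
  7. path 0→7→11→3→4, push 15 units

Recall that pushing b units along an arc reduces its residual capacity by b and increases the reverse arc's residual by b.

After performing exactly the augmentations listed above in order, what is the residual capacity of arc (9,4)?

Residual capacity of (9,4): 13

after path 1 (0→6→3→4, push 7): res(9,4)=40
after path 2 (0→7→2→11→3→9→4, push 9): res(9,4)=31
after path 3 (0→6→9→4, push 6): res(9,4)=25
after path 4 (0→10→9→4, push 12): res(9,4)=13
after path 5 (0→11→1→4, push 8): res(9,4)=13
after path 6 (0→7→11→1→4, push 9): res(9,4)=13
after path 7 (0→7→11→3→4, push 15): res(9,4)=13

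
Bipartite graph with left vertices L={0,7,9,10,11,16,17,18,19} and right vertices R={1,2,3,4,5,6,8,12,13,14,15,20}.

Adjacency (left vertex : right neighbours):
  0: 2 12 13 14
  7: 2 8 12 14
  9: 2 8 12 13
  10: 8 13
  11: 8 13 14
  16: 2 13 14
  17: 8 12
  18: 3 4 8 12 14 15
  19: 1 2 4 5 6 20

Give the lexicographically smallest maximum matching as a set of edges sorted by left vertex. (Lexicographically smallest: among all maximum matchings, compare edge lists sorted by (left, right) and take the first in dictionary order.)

|M| = 7 (so the lex-smallest maximum matching has 7 edges)
process left vertices in ascending order; for each, take the smallest-labelled available neighbour that still permits 7 edges overall, or leave it unmatched if none does
lex-smallest matching: {0-2, 7-8, 9-12, 10-13, 11-14, 18-3, 19-1}

Lex-smallest maximum matching: {(0,2), (7,8), (9,12), (10,13), (11,14), (18,3), (19,1)}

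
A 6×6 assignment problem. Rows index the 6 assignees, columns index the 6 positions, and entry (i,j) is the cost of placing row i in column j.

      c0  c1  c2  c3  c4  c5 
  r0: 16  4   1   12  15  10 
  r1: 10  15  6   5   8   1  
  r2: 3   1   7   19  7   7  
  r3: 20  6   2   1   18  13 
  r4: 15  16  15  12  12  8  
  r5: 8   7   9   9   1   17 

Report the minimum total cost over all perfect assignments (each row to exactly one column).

Minimum assignment cost: 20

optimal assignment: row0→col2 (cost 1), row1→col5 (cost 1), row2→col1 (cost 1), row3→col3 (cost 1), row4→col0 (cost 15), row5→col4 (cost 1)
total = 1 + 1 + 1 + 1 + 15 + 1 = 20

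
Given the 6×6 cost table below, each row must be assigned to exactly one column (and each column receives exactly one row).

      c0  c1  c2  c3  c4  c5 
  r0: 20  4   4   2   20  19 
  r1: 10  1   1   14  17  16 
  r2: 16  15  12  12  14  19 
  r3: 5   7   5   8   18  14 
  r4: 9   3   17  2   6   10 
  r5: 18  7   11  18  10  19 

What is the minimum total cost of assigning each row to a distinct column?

optimal assignment: row0→col3 (cost 2), row1→col2 (cost 1), row2→col4 (cost 14), row3→col0 (cost 5), row4→col5 (cost 10), row5→col1 (cost 7)
total = 2 + 1 + 14 + 5 + 10 + 7 = 39

Minimum assignment cost: 39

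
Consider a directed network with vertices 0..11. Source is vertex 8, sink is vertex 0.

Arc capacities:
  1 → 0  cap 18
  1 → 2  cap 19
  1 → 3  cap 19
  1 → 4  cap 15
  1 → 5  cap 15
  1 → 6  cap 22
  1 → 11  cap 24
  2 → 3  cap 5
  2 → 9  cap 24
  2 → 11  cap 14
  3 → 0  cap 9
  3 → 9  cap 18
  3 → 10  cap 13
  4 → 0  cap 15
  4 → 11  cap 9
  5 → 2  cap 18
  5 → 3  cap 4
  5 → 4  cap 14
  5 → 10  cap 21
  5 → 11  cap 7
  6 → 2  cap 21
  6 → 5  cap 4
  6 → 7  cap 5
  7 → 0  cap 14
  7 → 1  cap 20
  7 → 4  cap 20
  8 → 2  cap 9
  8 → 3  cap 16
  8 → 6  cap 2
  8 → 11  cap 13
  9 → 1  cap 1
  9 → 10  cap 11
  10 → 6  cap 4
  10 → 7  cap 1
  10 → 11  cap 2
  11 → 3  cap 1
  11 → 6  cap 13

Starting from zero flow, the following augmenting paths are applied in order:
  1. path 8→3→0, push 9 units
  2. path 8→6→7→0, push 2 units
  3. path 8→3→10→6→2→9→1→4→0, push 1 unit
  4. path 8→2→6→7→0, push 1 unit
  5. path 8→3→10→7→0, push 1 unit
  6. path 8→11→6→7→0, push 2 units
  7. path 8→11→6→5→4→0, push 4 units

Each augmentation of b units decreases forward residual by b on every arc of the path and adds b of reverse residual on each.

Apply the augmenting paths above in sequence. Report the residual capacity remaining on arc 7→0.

after path 1 (8→3→0, push 9): res(7,0)=14
after path 2 (8→6→7→0, push 2): res(7,0)=12
after path 3 (8→3→10→6→2→9→1→4→0, push 1): res(7,0)=12
after path 4 (8→2→6→7→0, push 1): res(7,0)=11
after path 5 (8→3→10→7→0, push 1): res(7,0)=10
after path 6 (8→11→6→7→0, push 2): res(7,0)=8
after path 7 (8→11→6→5→4→0, push 4): res(7,0)=8

Residual capacity of (7,0): 8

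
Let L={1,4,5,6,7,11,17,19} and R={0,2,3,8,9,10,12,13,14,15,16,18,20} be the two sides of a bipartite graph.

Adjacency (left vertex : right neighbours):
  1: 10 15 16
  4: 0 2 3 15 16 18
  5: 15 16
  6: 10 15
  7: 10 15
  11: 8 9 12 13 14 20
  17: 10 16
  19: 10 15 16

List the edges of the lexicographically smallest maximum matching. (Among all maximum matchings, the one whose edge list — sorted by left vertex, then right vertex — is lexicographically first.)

Lex-smallest maximum matching: {(1,10), (4,0), (5,15), (11,8), (17,16)}

|M| = 5 (so the lex-smallest maximum matching has 5 edges)
process left vertices in ascending order; for each, take the smallest-labelled available neighbour that still permits 5 edges overall, or leave it unmatched if none does
lex-smallest matching: {1-10, 4-0, 5-15, 11-8, 17-16}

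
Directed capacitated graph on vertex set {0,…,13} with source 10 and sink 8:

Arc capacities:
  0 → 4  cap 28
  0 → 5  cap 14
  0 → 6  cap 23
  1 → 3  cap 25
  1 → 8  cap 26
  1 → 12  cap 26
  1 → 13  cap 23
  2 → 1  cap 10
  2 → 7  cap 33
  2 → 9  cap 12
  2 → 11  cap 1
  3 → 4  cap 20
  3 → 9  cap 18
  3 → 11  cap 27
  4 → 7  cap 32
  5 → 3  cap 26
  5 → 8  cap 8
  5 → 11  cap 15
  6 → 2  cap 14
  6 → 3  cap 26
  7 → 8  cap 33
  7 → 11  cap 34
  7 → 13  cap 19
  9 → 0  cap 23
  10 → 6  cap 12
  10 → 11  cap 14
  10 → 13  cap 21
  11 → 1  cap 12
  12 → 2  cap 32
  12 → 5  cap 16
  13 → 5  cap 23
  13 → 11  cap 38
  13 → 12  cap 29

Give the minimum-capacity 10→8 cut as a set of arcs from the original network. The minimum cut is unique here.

Min-cut arcs: {(10,6), (10,13), (11,1)} (total capacity 45)

augment #1: 10→11→1→8 push 12
augment #2: 10→13→5→8 push 8
augment #3: 10→6→2→1→8 push 10
augment #4: 10→6→2→7→8 push 2
augment #5: 10→13→12→2→7→8 push 13
max flow = 45; residual-reachable set from 10 gives S-side
cut edges (S→T): {(10,6), (10,13), (11,1)} total cap 45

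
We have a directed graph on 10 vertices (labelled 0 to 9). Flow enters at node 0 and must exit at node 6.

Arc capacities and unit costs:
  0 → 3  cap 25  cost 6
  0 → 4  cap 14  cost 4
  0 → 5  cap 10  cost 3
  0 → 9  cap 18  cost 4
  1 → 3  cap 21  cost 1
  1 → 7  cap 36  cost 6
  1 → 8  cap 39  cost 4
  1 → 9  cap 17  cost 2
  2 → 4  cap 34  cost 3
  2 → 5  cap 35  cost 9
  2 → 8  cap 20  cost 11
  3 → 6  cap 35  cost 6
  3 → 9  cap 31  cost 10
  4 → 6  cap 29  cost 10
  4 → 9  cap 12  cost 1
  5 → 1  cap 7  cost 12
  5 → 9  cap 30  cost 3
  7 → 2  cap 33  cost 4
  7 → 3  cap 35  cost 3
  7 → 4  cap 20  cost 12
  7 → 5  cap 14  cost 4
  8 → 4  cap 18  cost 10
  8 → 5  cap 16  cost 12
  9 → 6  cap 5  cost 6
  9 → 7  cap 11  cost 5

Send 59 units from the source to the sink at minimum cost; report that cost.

shortest-cost path #1: 0→9→6 push 5 @ unit cost 10 (adds 50)
shortest-cost path #2: 0→3→6 push 25 @ unit cost 12 (adds 300)
shortest-cost path #3: 0→4→6 push 14 @ unit cost 14 (adds 196)
shortest-cost path #4: 0→9→7→3→6 push 10 @ unit cost 18 (adds 180)
shortest-cost path #5: 0→9→7→2→4→6 push 1 @ unit cost 26 (adds 26)
shortest-cost path #6: 0→5→1→3→7→2→4→6 push 4 @ unit cost 30 (adds 120)
total cost = 872

Minimum cost for 59 units: 872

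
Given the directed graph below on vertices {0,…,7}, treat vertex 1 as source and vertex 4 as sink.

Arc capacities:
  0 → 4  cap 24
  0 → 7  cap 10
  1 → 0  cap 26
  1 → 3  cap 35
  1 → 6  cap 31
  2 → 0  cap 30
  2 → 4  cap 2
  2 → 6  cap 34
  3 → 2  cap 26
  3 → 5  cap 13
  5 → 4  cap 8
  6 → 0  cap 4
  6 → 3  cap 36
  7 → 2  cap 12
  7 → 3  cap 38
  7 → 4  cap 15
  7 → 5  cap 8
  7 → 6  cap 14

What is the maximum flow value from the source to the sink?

Maximum flow value: 44

augment #1: 1→0→4 bottleneck 24, total now 24
augment #2: 1→0→7→4 bottleneck 2, total now 26
augment #3: 1→3→2→4 bottleneck 2, total now 28
augment #4: 1→3→5→4 bottleneck 8, total now 36
augment #5: 1→6→0→7→4 bottleneck 4, total now 40
augment #6: 1→3→2→0→7→4 bottleneck 4, total now 44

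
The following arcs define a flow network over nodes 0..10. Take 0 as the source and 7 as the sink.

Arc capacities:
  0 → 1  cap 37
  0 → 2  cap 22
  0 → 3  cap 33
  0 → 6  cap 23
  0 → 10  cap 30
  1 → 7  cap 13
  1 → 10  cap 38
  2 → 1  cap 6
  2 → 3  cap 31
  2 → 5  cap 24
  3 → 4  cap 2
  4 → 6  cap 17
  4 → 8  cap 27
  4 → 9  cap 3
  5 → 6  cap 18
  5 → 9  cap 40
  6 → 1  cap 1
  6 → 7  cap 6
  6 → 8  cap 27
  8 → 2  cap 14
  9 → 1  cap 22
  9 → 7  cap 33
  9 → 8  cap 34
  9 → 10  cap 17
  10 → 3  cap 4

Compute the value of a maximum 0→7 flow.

augment #1: 0→1→7 bottleneck 13, total now 13
augment #2: 0→6→7 bottleneck 6, total now 19
augment #3: 0→2→5→9→7 bottleneck 22, total now 41
augment #4: 0→3→4→9→7 bottleneck 2, total now 43
augment #5: 0→6→8→2→5→9→7 bottleneck 2, total now 45

Maximum flow value: 45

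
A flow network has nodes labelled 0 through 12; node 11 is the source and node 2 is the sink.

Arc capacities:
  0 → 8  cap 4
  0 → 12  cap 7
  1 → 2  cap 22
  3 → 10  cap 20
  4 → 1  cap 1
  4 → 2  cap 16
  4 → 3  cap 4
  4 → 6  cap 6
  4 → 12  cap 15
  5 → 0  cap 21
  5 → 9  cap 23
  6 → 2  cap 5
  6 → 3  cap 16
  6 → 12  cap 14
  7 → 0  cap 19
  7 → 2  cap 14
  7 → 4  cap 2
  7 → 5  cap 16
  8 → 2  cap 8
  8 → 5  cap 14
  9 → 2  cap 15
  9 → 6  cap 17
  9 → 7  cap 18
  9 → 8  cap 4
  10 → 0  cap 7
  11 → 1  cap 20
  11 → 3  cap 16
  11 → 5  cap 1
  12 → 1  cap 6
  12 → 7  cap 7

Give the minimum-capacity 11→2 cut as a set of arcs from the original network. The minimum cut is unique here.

Min-cut arcs: {(10,0), (11,1), (11,5)} (total capacity 28)

augment #1: 11→1→2 push 20
augment #2: 11→5→9→2 push 1
augment #3: 11→3→10→0→8→2 push 4
augment #4: 11→3→10→0→12→1→2 push 2
augment #5: 11→3→10→0→12→7→2 push 1
max flow = 28; residual-reachable set from 11 gives S-side
cut edges (S→T): {(10,0), (11,1), (11,5)} total cap 28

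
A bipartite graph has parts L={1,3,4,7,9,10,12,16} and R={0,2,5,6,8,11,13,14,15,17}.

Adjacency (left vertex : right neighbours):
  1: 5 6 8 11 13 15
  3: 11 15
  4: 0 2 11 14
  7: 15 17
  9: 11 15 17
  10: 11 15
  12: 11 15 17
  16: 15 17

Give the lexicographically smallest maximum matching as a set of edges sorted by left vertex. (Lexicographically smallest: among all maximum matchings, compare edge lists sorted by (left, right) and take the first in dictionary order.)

Lex-smallest maximum matching: {(1,5), (3,11), (4,0), (7,15), (9,17)}

|M| = 5 (so the lex-smallest maximum matching has 5 edges)
process left vertices in ascending order; for each, take the smallest-labelled available neighbour that still permits 5 edges overall, or leave it unmatched if none does
lex-smallest matching: {1-5, 3-11, 4-0, 7-15, 9-17}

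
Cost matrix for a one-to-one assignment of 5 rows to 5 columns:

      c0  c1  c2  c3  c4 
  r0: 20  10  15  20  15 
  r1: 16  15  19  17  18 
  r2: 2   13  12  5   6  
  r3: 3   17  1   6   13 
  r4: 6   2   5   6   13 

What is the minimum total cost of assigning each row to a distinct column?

one of 2 optimal assignments: row0→col1 (cost 10), row1→col4 (cost 18), row2→col0 (cost 2), row3→col2 (cost 1), row4→col3 (cost 6)
total = 10 + 18 + 2 + 1 + 6 = 37

Minimum assignment cost: 37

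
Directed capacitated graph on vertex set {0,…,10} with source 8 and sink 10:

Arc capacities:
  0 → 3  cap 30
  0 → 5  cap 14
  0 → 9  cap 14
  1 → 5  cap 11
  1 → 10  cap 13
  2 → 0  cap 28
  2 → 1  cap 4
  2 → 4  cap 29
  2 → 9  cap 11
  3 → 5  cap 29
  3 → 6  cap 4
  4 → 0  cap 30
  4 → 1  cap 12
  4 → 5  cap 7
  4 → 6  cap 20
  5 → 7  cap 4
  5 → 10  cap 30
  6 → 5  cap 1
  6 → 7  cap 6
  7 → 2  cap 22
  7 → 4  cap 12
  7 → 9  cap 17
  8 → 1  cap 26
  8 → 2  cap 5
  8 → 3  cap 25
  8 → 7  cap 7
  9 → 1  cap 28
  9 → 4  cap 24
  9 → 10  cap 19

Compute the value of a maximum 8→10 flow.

augment #1: 8→1→10 bottleneck 13, total now 13
augment #2: 8→1→5→10 bottleneck 11, total now 24
augment #3: 8→2→9→10 bottleneck 5, total now 29
augment #4: 8→3→5→10 bottleneck 19, total now 48
augment #5: 8→7→9→10 bottleneck 7, total now 55
augment #6: 8→3→5→7→9→10 bottleneck 4, total now 59
augment #7: 8→3→6→7→9→10 bottleneck 2, total now 61

Maximum flow value: 61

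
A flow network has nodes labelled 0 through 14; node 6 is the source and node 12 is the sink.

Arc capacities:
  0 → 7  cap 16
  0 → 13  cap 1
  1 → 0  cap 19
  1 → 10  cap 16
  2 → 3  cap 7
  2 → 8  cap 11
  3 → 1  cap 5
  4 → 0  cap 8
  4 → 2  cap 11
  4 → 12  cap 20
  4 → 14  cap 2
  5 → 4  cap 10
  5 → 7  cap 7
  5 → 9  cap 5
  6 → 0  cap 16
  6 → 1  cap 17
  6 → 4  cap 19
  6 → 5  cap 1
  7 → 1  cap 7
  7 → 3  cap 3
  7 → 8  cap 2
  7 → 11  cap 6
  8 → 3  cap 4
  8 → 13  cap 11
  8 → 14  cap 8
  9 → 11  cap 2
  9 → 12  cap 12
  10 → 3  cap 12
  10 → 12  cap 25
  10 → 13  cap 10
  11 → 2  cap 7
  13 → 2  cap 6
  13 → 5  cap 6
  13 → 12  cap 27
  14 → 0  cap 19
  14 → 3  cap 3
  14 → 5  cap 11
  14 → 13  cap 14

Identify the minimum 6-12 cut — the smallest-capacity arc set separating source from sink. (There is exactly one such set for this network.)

Min-cut arcs: {(0,13), (1,10), (6,4), (6,5), (7,8), (7,11)} (total capacity 45)

augment #1: 6→4→12 push 19
augment #2: 6→0→13→12 push 1
augment #3: 6→1→10→12 push 16
augment #4: 6→5→4→12 push 1
augment #5: 6→0→7→8→13→12 push 2
augment #6: 6→0→7→11→2→8→13→12 push 6
max flow = 45; residual-reachable set from 6 gives S-side
cut edges (S→T): {(0,13), (1,10), (6,4), (6,5), (7,8), (7,11)} total cap 45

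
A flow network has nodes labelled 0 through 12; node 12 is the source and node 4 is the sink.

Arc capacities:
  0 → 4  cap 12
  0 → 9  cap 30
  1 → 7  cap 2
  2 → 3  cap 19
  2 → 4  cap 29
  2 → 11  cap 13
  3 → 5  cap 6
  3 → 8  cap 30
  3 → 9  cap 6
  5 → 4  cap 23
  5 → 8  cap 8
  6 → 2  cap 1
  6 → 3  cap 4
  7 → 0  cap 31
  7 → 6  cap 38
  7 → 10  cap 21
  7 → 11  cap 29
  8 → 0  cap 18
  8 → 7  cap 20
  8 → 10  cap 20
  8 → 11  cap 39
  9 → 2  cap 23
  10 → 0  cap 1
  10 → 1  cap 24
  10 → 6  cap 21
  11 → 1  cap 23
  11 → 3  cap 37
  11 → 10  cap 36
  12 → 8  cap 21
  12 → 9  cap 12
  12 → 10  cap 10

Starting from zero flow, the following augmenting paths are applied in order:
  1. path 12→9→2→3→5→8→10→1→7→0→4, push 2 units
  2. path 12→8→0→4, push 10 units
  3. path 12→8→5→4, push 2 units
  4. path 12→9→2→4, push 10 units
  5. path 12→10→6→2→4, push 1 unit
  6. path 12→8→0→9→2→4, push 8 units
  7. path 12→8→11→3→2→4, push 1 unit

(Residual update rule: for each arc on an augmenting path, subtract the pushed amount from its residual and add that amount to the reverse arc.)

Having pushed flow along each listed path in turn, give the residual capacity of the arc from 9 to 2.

after path 1 (12→9→2→3→5→8→10→1→7→0→4, push 2): res(9,2)=21
after path 2 (12→8→0→4, push 10): res(9,2)=21
after path 3 (12→8→5→4, push 2): res(9,2)=21
after path 4 (12→9→2→4, push 10): res(9,2)=11
after path 5 (12→10→6→2→4, push 1): res(9,2)=11
after path 6 (12→8→0→9→2→4, push 8): res(9,2)=3
after path 7 (12→8→11→3→2→4, push 1): res(9,2)=3

Residual capacity of (9,2): 3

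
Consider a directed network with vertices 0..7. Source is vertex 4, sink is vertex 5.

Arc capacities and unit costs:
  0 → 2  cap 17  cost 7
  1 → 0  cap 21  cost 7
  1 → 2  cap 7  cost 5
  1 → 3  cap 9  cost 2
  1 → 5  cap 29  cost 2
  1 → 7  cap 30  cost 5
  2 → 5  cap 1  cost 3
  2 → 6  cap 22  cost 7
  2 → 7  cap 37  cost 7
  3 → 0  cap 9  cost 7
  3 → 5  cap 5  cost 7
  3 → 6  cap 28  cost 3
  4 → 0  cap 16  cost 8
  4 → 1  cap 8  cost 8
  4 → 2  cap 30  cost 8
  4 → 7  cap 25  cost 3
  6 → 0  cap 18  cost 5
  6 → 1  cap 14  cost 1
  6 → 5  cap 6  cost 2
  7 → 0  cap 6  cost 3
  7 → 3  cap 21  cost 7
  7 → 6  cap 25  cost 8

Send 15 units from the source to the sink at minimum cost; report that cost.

Minimum cost for 15 units: 169

shortest-cost path #1: 4→1→5 push 8 @ unit cost 10 (adds 80)
shortest-cost path #2: 4→2→5 push 1 @ unit cost 11 (adds 11)
shortest-cost path #3: 4→7→6→5 push 6 @ unit cost 13 (adds 78)
total cost = 169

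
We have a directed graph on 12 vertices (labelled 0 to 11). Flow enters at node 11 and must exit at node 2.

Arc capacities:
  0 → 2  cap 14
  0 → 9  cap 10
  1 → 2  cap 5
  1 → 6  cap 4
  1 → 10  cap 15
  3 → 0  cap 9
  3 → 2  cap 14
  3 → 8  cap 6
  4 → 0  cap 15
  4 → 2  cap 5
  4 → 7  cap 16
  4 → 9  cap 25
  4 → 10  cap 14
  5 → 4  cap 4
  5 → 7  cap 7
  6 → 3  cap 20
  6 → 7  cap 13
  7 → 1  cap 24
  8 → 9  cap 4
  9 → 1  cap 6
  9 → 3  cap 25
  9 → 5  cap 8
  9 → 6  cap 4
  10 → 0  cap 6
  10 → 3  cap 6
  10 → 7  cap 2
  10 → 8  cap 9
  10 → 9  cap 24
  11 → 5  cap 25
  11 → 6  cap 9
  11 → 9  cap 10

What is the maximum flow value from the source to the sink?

augment #1: 11→5→4→2 bottleneck 4, total now 4
augment #2: 11→6→3→2 bottleneck 9, total now 13
augment #3: 11→9→1→2 bottleneck 5, total now 18
augment #4: 11→9→3→2 bottleneck 5, total now 23
augment #5: 11→5→7→1→10→0→2 bottleneck 6, total now 29
augment #6: 11→5→7→1→6→3→0→2 bottleneck 1, total now 30

Maximum flow value: 30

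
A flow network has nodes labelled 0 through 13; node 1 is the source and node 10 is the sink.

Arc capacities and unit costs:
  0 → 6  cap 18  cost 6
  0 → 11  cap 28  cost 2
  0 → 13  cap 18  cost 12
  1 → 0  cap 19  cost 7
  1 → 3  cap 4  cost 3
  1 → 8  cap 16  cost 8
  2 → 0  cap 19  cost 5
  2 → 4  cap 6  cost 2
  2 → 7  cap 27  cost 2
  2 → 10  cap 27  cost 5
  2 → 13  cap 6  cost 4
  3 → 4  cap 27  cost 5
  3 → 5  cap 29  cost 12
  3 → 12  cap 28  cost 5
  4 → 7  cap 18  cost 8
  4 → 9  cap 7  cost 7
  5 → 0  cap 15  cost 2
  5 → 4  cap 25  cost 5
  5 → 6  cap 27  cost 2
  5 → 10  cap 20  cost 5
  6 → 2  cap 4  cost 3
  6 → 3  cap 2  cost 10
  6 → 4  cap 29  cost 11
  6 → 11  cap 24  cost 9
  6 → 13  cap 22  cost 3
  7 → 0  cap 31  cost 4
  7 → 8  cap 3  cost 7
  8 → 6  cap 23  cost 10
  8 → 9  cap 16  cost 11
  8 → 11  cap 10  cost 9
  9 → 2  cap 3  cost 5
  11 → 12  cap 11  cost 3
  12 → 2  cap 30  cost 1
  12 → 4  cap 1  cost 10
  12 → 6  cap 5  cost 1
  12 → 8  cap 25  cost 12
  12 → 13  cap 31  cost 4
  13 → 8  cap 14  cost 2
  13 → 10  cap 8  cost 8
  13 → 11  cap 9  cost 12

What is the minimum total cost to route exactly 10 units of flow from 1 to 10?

shortest-cost path #1: 1→3→12→2→10 push 4 @ unit cost 14 (adds 56)
shortest-cost path #2: 1→0→11→12→2→10 push 6 @ unit cost 18 (adds 108)
total cost = 164

Minimum cost for 10 units: 164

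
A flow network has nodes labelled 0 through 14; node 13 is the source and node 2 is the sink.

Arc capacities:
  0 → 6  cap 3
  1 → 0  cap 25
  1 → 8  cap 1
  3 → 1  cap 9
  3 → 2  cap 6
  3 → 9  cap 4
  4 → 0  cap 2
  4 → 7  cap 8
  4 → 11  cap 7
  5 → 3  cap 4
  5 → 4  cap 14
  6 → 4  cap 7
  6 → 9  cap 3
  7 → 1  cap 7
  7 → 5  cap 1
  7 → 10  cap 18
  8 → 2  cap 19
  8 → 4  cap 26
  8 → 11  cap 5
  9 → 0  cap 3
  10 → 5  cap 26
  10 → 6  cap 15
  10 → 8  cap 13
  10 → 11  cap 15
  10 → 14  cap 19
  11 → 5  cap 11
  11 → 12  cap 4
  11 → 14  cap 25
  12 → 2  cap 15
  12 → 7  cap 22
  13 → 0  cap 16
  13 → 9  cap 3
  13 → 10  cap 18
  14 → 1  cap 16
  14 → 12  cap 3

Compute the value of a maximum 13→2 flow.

augment #1: 13→10→8→2 bottleneck 13, total now 13
augment #2: 13→10→5→3→2 bottleneck 4, total now 17
augment #3: 13→10→11→12→2 bottleneck 1, total now 18
augment #4: 13→0→6→4→11→12→2 bottleneck 3, total now 21

Maximum flow value: 21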